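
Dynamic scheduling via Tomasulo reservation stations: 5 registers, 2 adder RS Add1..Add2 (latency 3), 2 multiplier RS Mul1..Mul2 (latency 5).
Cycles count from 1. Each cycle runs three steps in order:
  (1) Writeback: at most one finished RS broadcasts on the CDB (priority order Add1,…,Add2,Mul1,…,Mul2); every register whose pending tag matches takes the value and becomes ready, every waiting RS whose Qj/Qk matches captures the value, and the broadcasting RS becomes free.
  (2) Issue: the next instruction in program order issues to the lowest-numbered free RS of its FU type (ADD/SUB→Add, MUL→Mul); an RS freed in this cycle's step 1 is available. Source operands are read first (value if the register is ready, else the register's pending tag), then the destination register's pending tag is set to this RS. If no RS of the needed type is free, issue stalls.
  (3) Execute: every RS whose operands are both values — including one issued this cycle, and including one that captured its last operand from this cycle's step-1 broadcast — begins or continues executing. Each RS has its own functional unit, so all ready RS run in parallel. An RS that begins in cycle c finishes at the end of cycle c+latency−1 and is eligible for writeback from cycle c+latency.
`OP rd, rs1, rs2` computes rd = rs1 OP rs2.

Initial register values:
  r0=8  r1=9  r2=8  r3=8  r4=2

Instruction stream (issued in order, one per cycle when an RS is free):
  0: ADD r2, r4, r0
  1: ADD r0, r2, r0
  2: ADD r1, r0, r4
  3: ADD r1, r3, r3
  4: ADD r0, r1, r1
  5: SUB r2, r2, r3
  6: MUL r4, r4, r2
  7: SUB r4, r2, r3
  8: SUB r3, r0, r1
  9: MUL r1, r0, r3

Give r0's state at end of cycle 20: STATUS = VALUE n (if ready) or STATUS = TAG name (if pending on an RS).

c1: issue ADD r2<-Add1 | r0:8,r1:9,r2:Add1,r3:8,r4:2
c2: issue ADD r0<-Add2 | r0:Add2,r1:9,r2:Add1,r3:8,r4:2
c3: stall | r0:Add2,r1:9,r2:Add1,r3:8,r4:2
c4: CDB Add1=10; issue ADD r1<-Add1 | r0:Add2,r1:Add1,r2:10,r3:8,r4:2
c5: stall | r0:Add2,r1:Add1,r2:10,r3:8,r4:2
c6: stall | r0:Add2,r1:Add1,r2:10,r3:8,r4:2
c7: CDB Add2=18; issue ADD r1<-Add2 | r0:18,r1:Add2,r2:10,r3:8,r4:2
c8: stall | r0:18,r1:Add2,r2:10,r3:8,r4:2
c9: stall | r0:18,r1:Add2,r2:10,r3:8,r4:2
c10: CDB Add1=20; issue ADD r0<-Add1 | r0:Add1,r1:Add2,r2:10,r3:8,r4:2
c11: CDB Add2=16; issue SUB r2<-Add2 | r0:Add1,r1:16,r2:Add2,r3:8,r4:2
c12: issue MUL r4<-Mul1 | r0:Add1,r1:16,r2:Add2,r3:8,r4:Mul1
c13: stall | r0:Add1,r1:16,r2:Add2,r3:8,r4:Mul1
c14: CDB Add1=32; issue SUB r4<-Add1 | r0:32,r1:16,r2:Add2,r3:8,r4:Add1
c15: CDB Add2=2; issue SUB r3<-Add2 | r0:32,r1:16,r2:2,r3:Add2,r4:Add1
c16: issue MUL r1<-Mul2 | r0:32,r1:Mul2,r2:2,r3:Add2,r4:Add1
c17: - | r0:32,r1:Mul2,r2:2,r3:Add2,r4:Add1
c18: CDB Add1=-6 | r0:32,r1:Mul2,r2:2,r3:Add2,r4:-6
c19: CDB Add2=16 | r0:32,r1:Mul2,r2:2,r3:16,r4:-6
c20: CDB Mul1=4 | r0:32,r1:Mul2,r2:2,r3:16,r4:-6

STATUS = VALUE 32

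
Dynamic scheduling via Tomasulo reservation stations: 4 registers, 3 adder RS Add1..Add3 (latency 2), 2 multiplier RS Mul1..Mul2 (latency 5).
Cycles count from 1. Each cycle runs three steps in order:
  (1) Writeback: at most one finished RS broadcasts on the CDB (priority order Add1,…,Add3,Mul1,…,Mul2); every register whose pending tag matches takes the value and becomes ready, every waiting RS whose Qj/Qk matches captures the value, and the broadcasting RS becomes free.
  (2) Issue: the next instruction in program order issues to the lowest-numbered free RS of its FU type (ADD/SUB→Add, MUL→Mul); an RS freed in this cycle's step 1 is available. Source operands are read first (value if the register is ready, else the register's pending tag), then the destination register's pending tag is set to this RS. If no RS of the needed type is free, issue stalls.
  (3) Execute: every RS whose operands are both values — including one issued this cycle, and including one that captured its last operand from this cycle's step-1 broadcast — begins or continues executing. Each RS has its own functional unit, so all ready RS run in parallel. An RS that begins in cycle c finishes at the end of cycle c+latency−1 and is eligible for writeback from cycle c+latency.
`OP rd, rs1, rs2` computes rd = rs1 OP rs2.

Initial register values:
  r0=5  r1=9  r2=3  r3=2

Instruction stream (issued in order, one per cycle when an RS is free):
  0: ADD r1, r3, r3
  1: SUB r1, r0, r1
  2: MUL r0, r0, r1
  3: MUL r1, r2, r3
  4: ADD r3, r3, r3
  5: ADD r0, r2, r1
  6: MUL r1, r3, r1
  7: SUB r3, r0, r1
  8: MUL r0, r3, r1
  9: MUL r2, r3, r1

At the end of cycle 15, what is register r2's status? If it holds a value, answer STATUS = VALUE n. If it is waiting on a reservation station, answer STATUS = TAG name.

STATUS = TAG Mul2

cycle 1: issue ADD r1<-Add1 // r0:5,r1:Add1,r2:3,r3:2
cycle 2: issue SUB r1<-Add2 // r0:5,r1:Add2,r2:3,r3:2
cycle 3: CDB Add1=4; issue MUL r0<-Mul1 // r0:Mul1,r1:Add2,r2:3,r3:2
cycle 4: issue MUL r1<-Mul2 // r0:Mul1,r1:Mul2,r2:3,r3:2
cycle 5: CDB Add2=1; issue ADD r3<-Add1 // r0:Mul1,r1:Mul2,r2:3,r3:Add1
cycle 6: issue ADD r0<-Add2 // r0:Add2,r1:Mul2,r2:3,r3:Add1
cycle 7: CDB Add1=4; stall // r0:Add2,r1:Mul2,r2:3,r3:4
cycle 8: stall // r0:Add2,r1:Mul2,r2:3,r3:4
cycle 9: CDB Mul2=6; issue MUL r1<-Mul2 // r0:Add2,r1:Mul2,r2:3,r3:4
cycle 10: CDB Mul1=5; issue SUB r3<-Add1 // r0:Add2,r1:Mul2,r2:3,r3:Add1
cycle 11: CDB Add2=9; issue MUL r0<-Mul1 // r0:Mul1,r1:Mul2,r2:3,r3:Add1
cycle 12: stall // r0:Mul1,r1:Mul2,r2:3,r3:Add1
cycle 13: stall // r0:Mul1,r1:Mul2,r2:3,r3:Add1
cycle 14: CDB Mul2=24; issue MUL r2<-Mul2 // r0:Mul1,r1:24,r2:Mul2,r3:Add1
cycle 15: - // r0:Mul1,r1:24,r2:Mul2,r3:Add1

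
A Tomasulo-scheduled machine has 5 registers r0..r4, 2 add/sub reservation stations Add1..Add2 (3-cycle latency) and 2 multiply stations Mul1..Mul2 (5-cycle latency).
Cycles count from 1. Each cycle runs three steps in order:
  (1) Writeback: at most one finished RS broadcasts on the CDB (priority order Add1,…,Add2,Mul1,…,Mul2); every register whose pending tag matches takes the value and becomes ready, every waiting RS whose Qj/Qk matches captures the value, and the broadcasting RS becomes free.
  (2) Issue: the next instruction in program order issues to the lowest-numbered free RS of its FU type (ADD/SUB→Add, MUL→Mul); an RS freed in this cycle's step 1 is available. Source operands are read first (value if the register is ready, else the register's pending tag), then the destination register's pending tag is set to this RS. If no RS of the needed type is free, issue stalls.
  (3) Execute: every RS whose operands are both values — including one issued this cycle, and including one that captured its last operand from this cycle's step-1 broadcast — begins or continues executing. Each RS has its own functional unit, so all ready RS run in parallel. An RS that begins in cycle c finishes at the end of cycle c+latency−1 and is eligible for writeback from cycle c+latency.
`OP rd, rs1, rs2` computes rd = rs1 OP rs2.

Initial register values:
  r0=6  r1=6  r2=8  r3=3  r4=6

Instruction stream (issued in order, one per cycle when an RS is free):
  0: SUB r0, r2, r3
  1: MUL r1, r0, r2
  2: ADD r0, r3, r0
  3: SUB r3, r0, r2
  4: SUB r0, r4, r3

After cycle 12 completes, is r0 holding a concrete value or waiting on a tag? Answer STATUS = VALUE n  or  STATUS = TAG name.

  c1: issue SUB r0<-Add1  regs: r0:Add1,r1:6,r2:8,r3:3,r4:6
  c2: issue MUL r1<-Mul1  regs: r0:Add1,r1:Mul1,r2:8,r3:3,r4:6
  c3: issue ADD r0<-Add2  regs: r0:Add2,r1:Mul1,r2:8,r3:3,r4:6
  c4: CDB Add1=5; issue SUB r3<-Add1  regs: r0:Add2,r1:Mul1,r2:8,r3:Add1,r4:6
  c5: stall  regs: r0:Add2,r1:Mul1,r2:8,r3:Add1,r4:6
  c6: stall  regs: r0:Add2,r1:Mul1,r2:8,r3:Add1,r4:6
  c7: CDB Add2=8; issue SUB r0<-Add2  regs: r0:Add2,r1:Mul1,r2:8,r3:Add1,r4:6
  c8: -  regs: r0:Add2,r1:Mul1,r2:8,r3:Add1,r4:6
  c9: CDB Mul1=40  regs: r0:Add2,r1:40,r2:8,r3:Add1,r4:6
  c10: CDB Add1=0  regs: r0:Add2,r1:40,r2:8,r3:0,r4:6
  c11: -  regs: r0:Add2,r1:40,r2:8,r3:0,r4:6
  c12: -  regs: r0:Add2,r1:40,r2:8,r3:0,r4:6

STATUS = TAG Add2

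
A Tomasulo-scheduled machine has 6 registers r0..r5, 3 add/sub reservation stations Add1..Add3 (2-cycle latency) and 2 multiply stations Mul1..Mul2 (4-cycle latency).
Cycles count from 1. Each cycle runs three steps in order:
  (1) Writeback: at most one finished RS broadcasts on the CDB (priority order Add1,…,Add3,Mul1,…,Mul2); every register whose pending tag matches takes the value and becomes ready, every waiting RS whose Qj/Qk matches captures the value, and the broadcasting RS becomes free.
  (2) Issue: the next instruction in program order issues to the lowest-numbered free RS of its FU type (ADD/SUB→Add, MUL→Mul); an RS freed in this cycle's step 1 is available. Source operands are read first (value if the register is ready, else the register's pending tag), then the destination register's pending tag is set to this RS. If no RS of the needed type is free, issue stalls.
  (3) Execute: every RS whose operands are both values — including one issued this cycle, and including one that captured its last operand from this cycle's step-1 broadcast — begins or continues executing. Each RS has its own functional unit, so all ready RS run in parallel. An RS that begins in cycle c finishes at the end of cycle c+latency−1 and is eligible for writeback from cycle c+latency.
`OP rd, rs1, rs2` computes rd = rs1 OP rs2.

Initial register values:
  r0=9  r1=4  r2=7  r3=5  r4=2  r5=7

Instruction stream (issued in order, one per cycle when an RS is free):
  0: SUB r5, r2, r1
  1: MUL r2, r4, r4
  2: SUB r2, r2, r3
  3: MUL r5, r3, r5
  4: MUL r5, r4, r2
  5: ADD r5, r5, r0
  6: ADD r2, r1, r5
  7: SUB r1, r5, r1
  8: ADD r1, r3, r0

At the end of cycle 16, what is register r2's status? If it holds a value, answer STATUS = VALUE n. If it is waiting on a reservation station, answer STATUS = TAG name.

cycle 1: issue SUB r5<-Add1 // r0:9,r1:4,r2:7,r3:5,r4:2,r5:Add1
cycle 2: issue MUL r2<-Mul1 // r0:9,r1:4,r2:Mul1,r3:5,r4:2,r5:Add1
cycle 3: CDB Add1=3; issue SUB r2<-Add1 // r0:9,r1:4,r2:Add1,r3:5,r4:2,r5:3
cycle 4: issue MUL r5<-Mul2 // r0:9,r1:4,r2:Add1,r3:5,r4:2,r5:Mul2
cycle 5: stall // r0:9,r1:4,r2:Add1,r3:5,r4:2,r5:Mul2
cycle 6: CDB Mul1=4; issue MUL r5<-Mul1 // r0:9,r1:4,r2:Add1,r3:5,r4:2,r5:Mul1
cycle 7: issue ADD r5<-Add2 // r0:9,r1:4,r2:Add1,r3:5,r4:2,r5:Add2
cycle 8: CDB Add1=-1; issue ADD r2<-Add1 // r0:9,r1:4,r2:Add1,r3:5,r4:2,r5:Add2
cycle 9: CDB Mul2=15; issue SUB r1<-Add3 // r0:9,r1:Add3,r2:Add1,r3:5,r4:2,r5:Add2
cycle 10: stall // r0:9,r1:Add3,r2:Add1,r3:5,r4:2,r5:Add2
cycle 11: stall // r0:9,r1:Add3,r2:Add1,r3:5,r4:2,r5:Add2
cycle 12: CDB Mul1=-2; stall // r0:9,r1:Add3,r2:Add1,r3:5,r4:2,r5:Add2
cycle 13: stall // r0:9,r1:Add3,r2:Add1,r3:5,r4:2,r5:Add2
cycle 14: CDB Add2=7; issue ADD r1<-Add2 // r0:9,r1:Add2,r2:Add1,r3:5,r4:2,r5:7
cycle 15: - // r0:9,r1:Add2,r2:Add1,r3:5,r4:2,r5:7
cycle 16: CDB Add1=11 // r0:9,r1:Add2,r2:11,r3:5,r4:2,r5:7

STATUS = VALUE 11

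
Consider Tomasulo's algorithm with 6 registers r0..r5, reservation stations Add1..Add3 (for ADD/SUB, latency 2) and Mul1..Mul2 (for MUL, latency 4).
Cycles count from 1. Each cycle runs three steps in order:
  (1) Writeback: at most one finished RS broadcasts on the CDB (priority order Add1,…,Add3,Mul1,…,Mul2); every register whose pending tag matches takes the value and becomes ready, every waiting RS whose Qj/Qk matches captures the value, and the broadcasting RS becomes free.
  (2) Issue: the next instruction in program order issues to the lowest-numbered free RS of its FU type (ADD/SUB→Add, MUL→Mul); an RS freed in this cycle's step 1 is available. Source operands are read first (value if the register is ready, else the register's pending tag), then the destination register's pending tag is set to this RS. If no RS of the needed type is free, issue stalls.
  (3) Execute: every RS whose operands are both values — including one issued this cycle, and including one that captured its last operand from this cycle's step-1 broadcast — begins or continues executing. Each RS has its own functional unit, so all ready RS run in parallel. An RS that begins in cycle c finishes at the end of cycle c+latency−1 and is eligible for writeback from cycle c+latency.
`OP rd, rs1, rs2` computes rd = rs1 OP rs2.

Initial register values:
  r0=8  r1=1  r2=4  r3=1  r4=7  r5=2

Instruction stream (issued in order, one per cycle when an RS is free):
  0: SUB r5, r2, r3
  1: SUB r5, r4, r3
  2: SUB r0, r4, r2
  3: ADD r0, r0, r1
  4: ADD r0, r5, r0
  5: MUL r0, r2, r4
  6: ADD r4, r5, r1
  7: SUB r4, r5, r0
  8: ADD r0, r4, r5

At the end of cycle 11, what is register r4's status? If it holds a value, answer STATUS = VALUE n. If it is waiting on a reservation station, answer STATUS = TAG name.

c1: issue SUB r5<-Add1 | r0:8,r1:1,r2:4,r3:1,r4:7,r5:Add1
c2: issue SUB r5<-Add2 | r0:8,r1:1,r2:4,r3:1,r4:7,r5:Add2
c3: CDB Add1=3; issue SUB r0<-Add1 | r0:Add1,r1:1,r2:4,r3:1,r4:7,r5:Add2
c4: CDB Add2=6; issue ADD r0<-Add2 | r0:Add2,r1:1,r2:4,r3:1,r4:7,r5:6
c5: CDB Add1=3; issue ADD r0<-Add1 | r0:Add1,r1:1,r2:4,r3:1,r4:7,r5:6
c6: issue MUL r0<-Mul1 | r0:Mul1,r1:1,r2:4,r3:1,r4:7,r5:6
c7: CDB Add2=4; issue ADD r4<-Add2 | r0:Mul1,r1:1,r2:4,r3:1,r4:Add2,r5:6
c8: issue SUB r4<-Add3 | r0:Mul1,r1:1,r2:4,r3:1,r4:Add3,r5:6
c9: CDB Add1=10; issue ADD r0<-Add1 | r0:Add1,r1:1,r2:4,r3:1,r4:Add3,r5:6
c10: CDB Add2=7 | r0:Add1,r1:1,r2:4,r3:1,r4:Add3,r5:6
c11: CDB Mul1=28 | r0:Add1,r1:1,r2:4,r3:1,r4:Add3,r5:6

STATUS = TAG Add3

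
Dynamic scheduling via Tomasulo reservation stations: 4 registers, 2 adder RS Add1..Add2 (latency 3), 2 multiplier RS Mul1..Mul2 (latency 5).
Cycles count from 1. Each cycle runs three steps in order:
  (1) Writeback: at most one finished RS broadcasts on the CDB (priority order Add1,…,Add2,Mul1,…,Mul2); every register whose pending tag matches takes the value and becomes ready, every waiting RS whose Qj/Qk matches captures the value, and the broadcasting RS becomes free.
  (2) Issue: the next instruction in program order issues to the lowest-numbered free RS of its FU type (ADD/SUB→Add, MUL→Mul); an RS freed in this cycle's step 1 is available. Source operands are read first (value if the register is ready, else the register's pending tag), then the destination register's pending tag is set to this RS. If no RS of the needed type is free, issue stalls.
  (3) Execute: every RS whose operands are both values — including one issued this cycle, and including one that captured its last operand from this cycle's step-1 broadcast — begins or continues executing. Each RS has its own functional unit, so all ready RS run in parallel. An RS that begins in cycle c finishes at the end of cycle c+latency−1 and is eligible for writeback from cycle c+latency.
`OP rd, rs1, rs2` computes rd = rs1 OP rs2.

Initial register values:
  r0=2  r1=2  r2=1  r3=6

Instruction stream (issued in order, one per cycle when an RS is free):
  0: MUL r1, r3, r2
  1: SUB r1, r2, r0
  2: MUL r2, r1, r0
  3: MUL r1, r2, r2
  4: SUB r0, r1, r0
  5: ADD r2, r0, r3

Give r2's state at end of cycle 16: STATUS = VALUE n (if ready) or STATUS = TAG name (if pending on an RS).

STATUS = TAG Add2

  c1: issue MUL r1<-Mul1  regs: r0:2,r1:Mul1,r2:1,r3:6
  c2: issue SUB r1<-Add1  regs: r0:2,r1:Add1,r2:1,r3:6
  c3: issue MUL r2<-Mul2  regs: r0:2,r1:Add1,r2:Mul2,r3:6
  c4: stall  regs: r0:2,r1:Add1,r2:Mul2,r3:6
  c5: CDB Add1=-1; stall  regs: r0:2,r1:-1,r2:Mul2,r3:6
  c6: CDB Mul1=6; issue MUL r1<-Mul1  regs: r0:2,r1:Mul1,r2:Mul2,r3:6
  c7: issue SUB r0<-Add1  regs: r0:Add1,r1:Mul1,r2:Mul2,r3:6
  c8: issue ADD r2<-Add2  regs: r0:Add1,r1:Mul1,r2:Add2,r3:6
  c9: -  regs: r0:Add1,r1:Mul1,r2:Add2,r3:6
  c10: CDB Mul2=-2  regs: r0:Add1,r1:Mul1,r2:Add2,r3:6
  c11: -  regs: r0:Add1,r1:Mul1,r2:Add2,r3:6
  c12: -  regs: r0:Add1,r1:Mul1,r2:Add2,r3:6
  c13: -  regs: r0:Add1,r1:Mul1,r2:Add2,r3:6
  c14: -  regs: r0:Add1,r1:Mul1,r2:Add2,r3:6
  c15: CDB Mul1=4  regs: r0:Add1,r1:4,r2:Add2,r3:6
  c16: -  regs: r0:Add1,r1:4,r2:Add2,r3:6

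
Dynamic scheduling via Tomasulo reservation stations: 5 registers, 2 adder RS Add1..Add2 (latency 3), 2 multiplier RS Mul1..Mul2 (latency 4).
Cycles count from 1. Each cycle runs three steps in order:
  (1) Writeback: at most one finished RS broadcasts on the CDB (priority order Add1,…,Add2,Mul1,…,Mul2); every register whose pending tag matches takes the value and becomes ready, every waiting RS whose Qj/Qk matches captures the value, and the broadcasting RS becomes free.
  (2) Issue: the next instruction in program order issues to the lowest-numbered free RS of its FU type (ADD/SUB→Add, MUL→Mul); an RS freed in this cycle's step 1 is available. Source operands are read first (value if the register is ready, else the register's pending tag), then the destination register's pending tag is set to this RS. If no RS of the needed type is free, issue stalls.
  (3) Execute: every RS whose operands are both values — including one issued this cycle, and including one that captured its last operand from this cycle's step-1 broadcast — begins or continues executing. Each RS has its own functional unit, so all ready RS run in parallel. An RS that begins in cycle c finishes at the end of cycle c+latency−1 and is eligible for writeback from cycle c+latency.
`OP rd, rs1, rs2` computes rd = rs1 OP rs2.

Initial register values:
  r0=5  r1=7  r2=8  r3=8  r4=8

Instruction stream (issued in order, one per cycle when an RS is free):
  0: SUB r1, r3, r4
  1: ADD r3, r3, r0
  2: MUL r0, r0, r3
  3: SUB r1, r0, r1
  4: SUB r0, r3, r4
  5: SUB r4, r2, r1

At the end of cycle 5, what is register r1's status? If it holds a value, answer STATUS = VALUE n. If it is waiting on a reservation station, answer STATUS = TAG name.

STATUS = TAG Add1

  c1: issue SUB r1<-Add1  regs: r0:5,r1:Add1,r2:8,r3:8,r4:8
  c2: issue ADD r3<-Add2  regs: r0:5,r1:Add1,r2:8,r3:Add2,r4:8
  c3: issue MUL r0<-Mul1  regs: r0:Mul1,r1:Add1,r2:8,r3:Add2,r4:8
  c4: CDB Add1=0; issue SUB r1<-Add1  regs: r0:Mul1,r1:Add1,r2:8,r3:Add2,r4:8
  c5: CDB Add2=13; issue SUB r0<-Add2  regs: r0:Add2,r1:Add1,r2:8,r3:13,r4:8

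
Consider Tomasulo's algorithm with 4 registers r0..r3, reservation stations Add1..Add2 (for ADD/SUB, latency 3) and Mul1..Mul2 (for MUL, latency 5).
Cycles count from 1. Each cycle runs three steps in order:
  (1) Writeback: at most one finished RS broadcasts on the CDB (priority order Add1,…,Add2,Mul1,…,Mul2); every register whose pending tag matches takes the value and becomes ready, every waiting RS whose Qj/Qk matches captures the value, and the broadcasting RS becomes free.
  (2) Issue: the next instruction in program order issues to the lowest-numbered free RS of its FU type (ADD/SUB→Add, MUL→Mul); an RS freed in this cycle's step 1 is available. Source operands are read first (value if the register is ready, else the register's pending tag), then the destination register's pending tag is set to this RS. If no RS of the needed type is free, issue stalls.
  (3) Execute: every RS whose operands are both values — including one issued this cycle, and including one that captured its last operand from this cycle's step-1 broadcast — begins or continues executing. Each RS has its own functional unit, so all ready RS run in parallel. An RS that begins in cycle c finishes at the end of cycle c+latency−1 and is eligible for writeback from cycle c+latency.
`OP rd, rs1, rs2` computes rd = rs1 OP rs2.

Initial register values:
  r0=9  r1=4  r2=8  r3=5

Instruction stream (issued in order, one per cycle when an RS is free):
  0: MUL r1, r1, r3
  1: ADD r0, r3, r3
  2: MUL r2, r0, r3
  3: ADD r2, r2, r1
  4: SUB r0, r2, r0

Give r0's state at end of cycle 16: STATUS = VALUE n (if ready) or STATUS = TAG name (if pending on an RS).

STATUS = VALUE 60

  c1: issue MUL r1<-Mul1  regs: r0:9,r1:Mul1,r2:8,r3:5
  c2: issue ADD r0<-Add1  regs: r0:Add1,r1:Mul1,r2:8,r3:5
  c3: issue MUL r2<-Mul2  regs: r0:Add1,r1:Mul1,r2:Mul2,r3:5
  c4: issue ADD r2<-Add2  regs: r0:Add1,r1:Mul1,r2:Add2,r3:5
  c5: CDB Add1=10; issue SUB r0<-Add1  regs: r0:Add1,r1:Mul1,r2:Add2,r3:5
  c6: CDB Mul1=20  regs: r0:Add1,r1:20,r2:Add2,r3:5
  c7: -  regs: r0:Add1,r1:20,r2:Add2,r3:5
  c8: -  regs: r0:Add1,r1:20,r2:Add2,r3:5
  c9: -  regs: r0:Add1,r1:20,r2:Add2,r3:5
  c10: CDB Mul2=50  regs: r0:Add1,r1:20,r2:Add2,r3:5
  c11: -  regs: r0:Add1,r1:20,r2:Add2,r3:5
  c12: -  regs: r0:Add1,r1:20,r2:Add2,r3:5
  c13: CDB Add2=70  regs: r0:Add1,r1:20,r2:70,r3:5
  c14: -  regs: r0:Add1,r1:20,r2:70,r3:5
  c15: -  regs: r0:Add1,r1:20,r2:70,r3:5
  c16: CDB Add1=60  regs: r0:60,r1:20,r2:70,r3:5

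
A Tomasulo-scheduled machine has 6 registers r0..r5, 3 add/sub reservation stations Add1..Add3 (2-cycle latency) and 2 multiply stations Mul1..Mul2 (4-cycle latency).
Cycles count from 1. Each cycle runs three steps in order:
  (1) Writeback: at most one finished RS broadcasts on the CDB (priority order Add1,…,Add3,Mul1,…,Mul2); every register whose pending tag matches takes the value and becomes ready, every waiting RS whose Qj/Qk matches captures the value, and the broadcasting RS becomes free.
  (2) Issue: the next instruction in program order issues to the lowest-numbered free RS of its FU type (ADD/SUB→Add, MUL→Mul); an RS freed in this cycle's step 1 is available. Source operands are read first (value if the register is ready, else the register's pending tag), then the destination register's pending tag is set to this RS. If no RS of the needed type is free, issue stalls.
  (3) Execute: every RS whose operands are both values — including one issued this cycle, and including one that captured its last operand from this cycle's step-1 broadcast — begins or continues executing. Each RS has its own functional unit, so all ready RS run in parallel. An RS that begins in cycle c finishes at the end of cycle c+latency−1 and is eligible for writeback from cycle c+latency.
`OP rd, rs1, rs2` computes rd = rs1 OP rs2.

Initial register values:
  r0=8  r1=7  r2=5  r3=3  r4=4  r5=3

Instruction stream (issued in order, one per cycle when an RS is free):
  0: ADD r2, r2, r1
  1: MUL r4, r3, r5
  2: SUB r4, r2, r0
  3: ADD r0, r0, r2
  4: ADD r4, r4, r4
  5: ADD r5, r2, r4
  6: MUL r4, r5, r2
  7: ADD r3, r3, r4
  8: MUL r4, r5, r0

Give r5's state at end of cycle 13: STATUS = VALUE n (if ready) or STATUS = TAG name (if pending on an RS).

c1: issue ADD r2<-Add1 | r0:8,r1:7,r2:Add1,r3:3,r4:4,r5:3
c2: issue MUL r4<-Mul1 | r0:8,r1:7,r2:Add1,r3:3,r4:Mul1,r5:3
c3: CDB Add1=12; issue SUB r4<-Add1 | r0:8,r1:7,r2:12,r3:3,r4:Add1,r5:3
c4: issue ADD r0<-Add2 | r0:Add2,r1:7,r2:12,r3:3,r4:Add1,r5:3
c5: CDB Add1=4; issue ADD r4<-Add1 | r0:Add2,r1:7,r2:12,r3:3,r4:Add1,r5:3
c6: CDB Add2=20; issue ADD r5<-Add2 | r0:20,r1:7,r2:12,r3:3,r4:Add1,r5:Add2
c7: CDB Add1=8; issue MUL r4<-Mul2 | r0:20,r1:7,r2:12,r3:3,r4:Mul2,r5:Add2
c8: CDB Mul1=9; issue ADD r3<-Add1 | r0:20,r1:7,r2:12,r3:Add1,r4:Mul2,r5:Add2
c9: CDB Add2=20; issue MUL r4<-Mul1 | r0:20,r1:7,r2:12,r3:Add1,r4:Mul1,r5:20
c10: - | r0:20,r1:7,r2:12,r3:Add1,r4:Mul1,r5:20
c11: - | r0:20,r1:7,r2:12,r3:Add1,r4:Mul1,r5:20
c12: - | r0:20,r1:7,r2:12,r3:Add1,r4:Mul1,r5:20
c13: CDB Mul1=400 | r0:20,r1:7,r2:12,r3:Add1,r4:400,r5:20

STATUS = VALUE 20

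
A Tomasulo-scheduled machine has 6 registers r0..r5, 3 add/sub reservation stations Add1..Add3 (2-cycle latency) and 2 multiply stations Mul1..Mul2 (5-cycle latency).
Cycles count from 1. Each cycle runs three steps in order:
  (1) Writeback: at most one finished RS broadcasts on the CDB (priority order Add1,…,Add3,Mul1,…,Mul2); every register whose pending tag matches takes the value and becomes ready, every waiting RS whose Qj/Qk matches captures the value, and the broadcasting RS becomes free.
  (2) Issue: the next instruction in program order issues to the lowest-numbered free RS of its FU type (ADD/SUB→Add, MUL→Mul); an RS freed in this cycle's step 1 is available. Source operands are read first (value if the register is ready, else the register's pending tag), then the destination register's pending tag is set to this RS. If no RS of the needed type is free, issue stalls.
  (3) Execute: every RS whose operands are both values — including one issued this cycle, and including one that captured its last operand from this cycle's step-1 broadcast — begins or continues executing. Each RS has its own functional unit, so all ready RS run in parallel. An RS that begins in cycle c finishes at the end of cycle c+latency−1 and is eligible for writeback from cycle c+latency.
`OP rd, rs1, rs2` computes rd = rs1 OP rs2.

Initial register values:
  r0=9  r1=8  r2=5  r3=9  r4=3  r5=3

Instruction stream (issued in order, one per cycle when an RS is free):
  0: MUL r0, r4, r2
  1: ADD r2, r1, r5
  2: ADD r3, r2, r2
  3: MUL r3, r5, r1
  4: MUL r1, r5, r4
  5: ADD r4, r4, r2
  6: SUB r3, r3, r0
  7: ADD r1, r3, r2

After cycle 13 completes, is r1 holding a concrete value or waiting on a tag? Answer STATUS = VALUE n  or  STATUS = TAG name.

  c1: issue MUL r0<-Mul1  regs: r0:Mul1,r1:8,r2:5,r3:9,r4:3,r5:3
  c2: issue ADD r2<-Add1  regs: r0:Mul1,r1:8,r2:Add1,r3:9,r4:3,r5:3
  c3: issue ADD r3<-Add2  regs: r0:Mul1,r1:8,r2:Add1,r3:Add2,r4:3,r5:3
  c4: CDB Add1=11; issue MUL r3<-Mul2  regs: r0:Mul1,r1:8,r2:11,r3:Mul2,r4:3,r5:3
  c5: stall  regs: r0:Mul1,r1:8,r2:11,r3:Mul2,r4:3,r5:3
  c6: CDB Add2=22; stall  regs: r0:Mul1,r1:8,r2:11,r3:Mul2,r4:3,r5:3
  c7: CDB Mul1=15; issue MUL r1<-Mul1  regs: r0:15,r1:Mul1,r2:11,r3:Mul2,r4:3,r5:3
  c8: issue ADD r4<-Add1  regs: r0:15,r1:Mul1,r2:11,r3:Mul2,r4:Add1,r5:3
  c9: CDB Mul2=24; issue SUB r3<-Add2  regs: r0:15,r1:Mul1,r2:11,r3:Add2,r4:Add1,r5:3
  c10: CDB Add1=14; issue ADD r1<-Add1  regs: r0:15,r1:Add1,r2:11,r3:Add2,r4:14,r5:3
  c11: CDB Add2=9  regs: r0:15,r1:Add1,r2:11,r3:9,r4:14,r5:3
  c12: CDB Mul1=9  regs: r0:15,r1:Add1,r2:11,r3:9,r4:14,r5:3
  c13: CDB Add1=20  regs: r0:15,r1:20,r2:11,r3:9,r4:14,r5:3

STATUS = VALUE 20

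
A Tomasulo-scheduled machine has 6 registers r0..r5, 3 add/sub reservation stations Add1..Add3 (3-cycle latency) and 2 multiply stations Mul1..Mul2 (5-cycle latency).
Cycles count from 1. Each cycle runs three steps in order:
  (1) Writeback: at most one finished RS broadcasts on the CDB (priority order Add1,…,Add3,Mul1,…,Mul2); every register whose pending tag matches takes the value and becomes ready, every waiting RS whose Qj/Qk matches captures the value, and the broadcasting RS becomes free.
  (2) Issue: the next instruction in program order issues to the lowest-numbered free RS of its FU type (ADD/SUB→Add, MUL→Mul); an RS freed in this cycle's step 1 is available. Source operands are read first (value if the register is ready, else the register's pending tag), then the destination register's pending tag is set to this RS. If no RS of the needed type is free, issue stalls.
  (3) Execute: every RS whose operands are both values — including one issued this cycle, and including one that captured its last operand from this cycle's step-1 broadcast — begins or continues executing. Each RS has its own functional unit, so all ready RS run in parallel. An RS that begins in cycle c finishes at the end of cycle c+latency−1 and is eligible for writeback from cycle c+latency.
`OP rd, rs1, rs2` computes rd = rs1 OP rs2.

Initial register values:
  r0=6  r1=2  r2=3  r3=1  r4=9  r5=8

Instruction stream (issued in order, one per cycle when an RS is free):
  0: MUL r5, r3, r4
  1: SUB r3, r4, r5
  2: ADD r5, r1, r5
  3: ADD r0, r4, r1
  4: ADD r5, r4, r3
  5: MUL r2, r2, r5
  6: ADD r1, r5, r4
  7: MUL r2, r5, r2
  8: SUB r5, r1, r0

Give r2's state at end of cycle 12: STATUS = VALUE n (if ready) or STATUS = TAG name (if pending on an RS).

STATUS = TAG Mul2

cycle 1: issue MUL r5<-Mul1 // r0:6,r1:2,r2:3,r3:1,r4:9,r5:Mul1
cycle 2: issue SUB r3<-Add1 // r0:6,r1:2,r2:3,r3:Add1,r4:9,r5:Mul1
cycle 3: issue ADD r5<-Add2 // r0:6,r1:2,r2:3,r3:Add1,r4:9,r5:Add2
cycle 4: issue ADD r0<-Add3 // r0:Add3,r1:2,r2:3,r3:Add1,r4:9,r5:Add2
cycle 5: stall // r0:Add3,r1:2,r2:3,r3:Add1,r4:9,r5:Add2
cycle 6: CDB Mul1=9; stall // r0:Add3,r1:2,r2:3,r3:Add1,r4:9,r5:Add2
cycle 7: CDB Add3=11; issue ADD r5<-Add3 // r0:11,r1:2,r2:3,r3:Add1,r4:9,r5:Add3
cycle 8: issue MUL r2<-Mul1 // r0:11,r1:2,r2:Mul1,r3:Add1,r4:9,r5:Add3
cycle 9: CDB Add1=0; issue ADD r1<-Add1 // r0:11,r1:Add1,r2:Mul1,r3:0,r4:9,r5:Add3
cycle 10: CDB Add2=11; issue MUL r2<-Mul2 // r0:11,r1:Add1,r2:Mul2,r3:0,r4:9,r5:Add3
cycle 11: issue SUB r5<-Add2 // r0:11,r1:Add1,r2:Mul2,r3:0,r4:9,r5:Add2
cycle 12: CDB Add3=9 // r0:11,r1:Add1,r2:Mul2,r3:0,r4:9,r5:Add2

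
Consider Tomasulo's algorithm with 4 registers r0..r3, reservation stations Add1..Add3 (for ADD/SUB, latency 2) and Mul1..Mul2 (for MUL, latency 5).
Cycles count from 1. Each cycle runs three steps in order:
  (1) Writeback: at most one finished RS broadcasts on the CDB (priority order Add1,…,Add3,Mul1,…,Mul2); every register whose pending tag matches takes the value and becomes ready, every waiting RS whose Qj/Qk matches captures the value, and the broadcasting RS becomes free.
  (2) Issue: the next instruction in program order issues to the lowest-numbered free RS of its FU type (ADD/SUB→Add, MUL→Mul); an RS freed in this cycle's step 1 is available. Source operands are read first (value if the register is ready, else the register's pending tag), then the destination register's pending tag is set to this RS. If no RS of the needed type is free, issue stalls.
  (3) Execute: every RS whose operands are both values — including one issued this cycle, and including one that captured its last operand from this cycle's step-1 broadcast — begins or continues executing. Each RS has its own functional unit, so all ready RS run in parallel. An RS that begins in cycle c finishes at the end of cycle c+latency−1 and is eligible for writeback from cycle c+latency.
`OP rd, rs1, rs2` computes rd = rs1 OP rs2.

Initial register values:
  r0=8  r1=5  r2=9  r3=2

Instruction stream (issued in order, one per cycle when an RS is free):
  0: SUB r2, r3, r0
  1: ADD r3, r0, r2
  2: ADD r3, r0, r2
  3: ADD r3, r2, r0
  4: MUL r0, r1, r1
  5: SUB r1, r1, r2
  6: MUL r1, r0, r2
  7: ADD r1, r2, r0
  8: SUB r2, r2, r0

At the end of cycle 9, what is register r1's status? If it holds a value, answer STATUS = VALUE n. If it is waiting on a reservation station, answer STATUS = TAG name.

STATUS = TAG Add1

cycle 1: issue SUB r2<-Add1 // r0:8,r1:5,r2:Add1,r3:2
cycle 2: issue ADD r3<-Add2 // r0:8,r1:5,r2:Add1,r3:Add2
cycle 3: CDB Add1=-6; issue ADD r3<-Add1 // r0:8,r1:5,r2:-6,r3:Add1
cycle 4: issue ADD r3<-Add3 // r0:8,r1:5,r2:-6,r3:Add3
cycle 5: CDB Add1=2; issue MUL r0<-Mul1 // r0:Mul1,r1:5,r2:-6,r3:Add3
cycle 6: CDB Add2=2; issue SUB r1<-Add1 // r0:Mul1,r1:Add1,r2:-6,r3:Add3
cycle 7: CDB Add3=2; issue MUL r1<-Mul2 // r0:Mul1,r1:Mul2,r2:-6,r3:2
cycle 8: CDB Add1=11; issue ADD r1<-Add1 // r0:Mul1,r1:Add1,r2:-6,r3:2
cycle 9: issue SUB r2<-Add2 // r0:Mul1,r1:Add1,r2:Add2,r3:2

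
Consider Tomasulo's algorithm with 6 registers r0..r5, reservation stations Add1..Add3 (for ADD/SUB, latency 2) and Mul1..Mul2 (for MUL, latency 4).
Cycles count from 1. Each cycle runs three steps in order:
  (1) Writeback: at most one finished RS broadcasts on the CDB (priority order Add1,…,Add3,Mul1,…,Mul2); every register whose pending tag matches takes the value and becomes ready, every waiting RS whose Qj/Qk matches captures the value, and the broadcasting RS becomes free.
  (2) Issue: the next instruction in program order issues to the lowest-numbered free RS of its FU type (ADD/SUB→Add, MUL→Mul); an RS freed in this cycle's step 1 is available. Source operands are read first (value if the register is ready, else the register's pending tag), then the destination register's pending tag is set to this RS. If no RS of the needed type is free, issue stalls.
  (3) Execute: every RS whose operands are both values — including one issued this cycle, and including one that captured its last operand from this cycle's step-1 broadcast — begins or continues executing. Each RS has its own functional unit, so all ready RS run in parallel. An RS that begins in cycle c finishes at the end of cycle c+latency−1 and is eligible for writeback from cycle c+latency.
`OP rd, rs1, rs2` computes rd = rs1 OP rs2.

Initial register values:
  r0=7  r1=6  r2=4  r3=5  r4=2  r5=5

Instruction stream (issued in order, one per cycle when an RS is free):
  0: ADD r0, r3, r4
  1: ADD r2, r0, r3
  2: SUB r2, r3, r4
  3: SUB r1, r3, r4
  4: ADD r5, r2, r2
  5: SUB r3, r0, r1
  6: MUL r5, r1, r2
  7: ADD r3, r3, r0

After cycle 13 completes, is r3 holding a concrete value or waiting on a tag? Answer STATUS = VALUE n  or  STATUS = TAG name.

  c1: issue ADD r0<-Add1  regs: r0:Add1,r1:6,r2:4,r3:5,r4:2,r5:5
  c2: issue ADD r2<-Add2  regs: r0:Add1,r1:6,r2:Add2,r3:5,r4:2,r5:5
  c3: CDB Add1=7; issue SUB r2<-Add1  regs: r0:7,r1:6,r2:Add1,r3:5,r4:2,r5:5
  c4: issue SUB r1<-Add3  regs: r0:7,r1:Add3,r2:Add1,r3:5,r4:2,r5:5
  c5: CDB Add1=3; issue ADD r5<-Add1  regs: r0:7,r1:Add3,r2:3,r3:5,r4:2,r5:Add1
  c6: CDB Add2=12; issue SUB r3<-Add2  regs: r0:7,r1:Add3,r2:3,r3:Add2,r4:2,r5:Add1
  c7: CDB Add1=6; issue MUL r5<-Mul1  regs: r0:7,r1:Add3,r2:3,r3:Add2,r4:2,r5:Mul1
  c8: CDB Add3=3; issue ADD r3<-Add1  regs: r0:7,r1:3,r2:3,r3:Add1,r4:2,r5:Mul1
  c9: -  regs: r0:7,r1:3,r2:3,r3:Add1,r4:2,r5:Mul1
  c10: CDB Add2=4  regs: r0:7,r1:3,r2:3,r3:Add1,r4:2,r5:Mul1
  c11: -  regs: r0:7,r1:3,r2:3,r3:Add1,r4:2,r5:Mul1
  c12: CDB Add1=11  regs: r0:7,r1:3,r2:3,r3:11,r4:2,r5:Mul1
  c13: CDB Mul1=9  regs: r0:7,r1:3,r2:3,r3:11,r4:2,r5:9

STATUS = VALUE 11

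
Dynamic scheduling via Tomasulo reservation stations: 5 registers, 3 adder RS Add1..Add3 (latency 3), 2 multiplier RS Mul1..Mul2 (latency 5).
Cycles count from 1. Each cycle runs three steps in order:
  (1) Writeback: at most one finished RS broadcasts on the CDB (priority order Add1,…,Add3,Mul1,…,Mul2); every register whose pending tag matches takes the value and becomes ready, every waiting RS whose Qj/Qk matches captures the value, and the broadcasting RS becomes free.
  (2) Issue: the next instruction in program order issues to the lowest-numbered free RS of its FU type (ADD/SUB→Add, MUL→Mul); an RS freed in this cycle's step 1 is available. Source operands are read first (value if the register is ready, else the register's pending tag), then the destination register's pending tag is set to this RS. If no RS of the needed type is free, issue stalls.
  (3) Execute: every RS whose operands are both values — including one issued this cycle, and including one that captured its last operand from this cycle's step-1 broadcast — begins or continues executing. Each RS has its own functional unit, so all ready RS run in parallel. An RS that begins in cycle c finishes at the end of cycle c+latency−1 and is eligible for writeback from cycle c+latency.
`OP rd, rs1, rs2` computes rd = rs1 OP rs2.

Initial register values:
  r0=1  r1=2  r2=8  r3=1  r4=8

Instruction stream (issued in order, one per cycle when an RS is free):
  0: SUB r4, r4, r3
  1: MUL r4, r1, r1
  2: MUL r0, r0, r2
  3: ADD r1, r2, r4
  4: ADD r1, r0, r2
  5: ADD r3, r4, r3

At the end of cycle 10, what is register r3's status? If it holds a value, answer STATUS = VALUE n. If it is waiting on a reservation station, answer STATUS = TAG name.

cycle 1: issue SUB r4<-Add1 // r0:1,r1:2,r2:8,r3:1,r4:Add1
cycle 2: issue MUL r4<-Mul1 // r0:1,r1:2,r2:8,r3:1,r4:Mul1
cycle 3: issue MUL r0<-Mul2 // r0:Mul2,r1:2,r2:8,r3:1,r4:Mul1
cycle 4: CDB Add1=7; issue ADD r1<-Add1 // r0:Mul2,r1:Add1,r2:8,r3:1,r4:Mul1
cycle 5: issue ADD r1<-Add2 // r0:Mul2,r1:Add2,r2:8,r3:1,r4:Mul1
cycle 6: issue ADD r3<-Add3 // r0:Mul2,r1:Add2,r2:8,r3:Add3,r4:Mul1
cycle 7: CDB Mul1=4 // r0:Mul2,r1:Add2,r2:8,r3:Add3,r4:4
cycle 8: CDB Mul2=8 // r0:8,r1:Add2,r2:8,r3:Add3,r4:4
cycle 9: - // r0:8,r1:Add2,r2:8,r3:Add3,r4:4
cycle 10: CDB Add1=12 // r0:8,r1:Add2,r2:8,r3:Add3,r4:4

STATUS = TAG Add3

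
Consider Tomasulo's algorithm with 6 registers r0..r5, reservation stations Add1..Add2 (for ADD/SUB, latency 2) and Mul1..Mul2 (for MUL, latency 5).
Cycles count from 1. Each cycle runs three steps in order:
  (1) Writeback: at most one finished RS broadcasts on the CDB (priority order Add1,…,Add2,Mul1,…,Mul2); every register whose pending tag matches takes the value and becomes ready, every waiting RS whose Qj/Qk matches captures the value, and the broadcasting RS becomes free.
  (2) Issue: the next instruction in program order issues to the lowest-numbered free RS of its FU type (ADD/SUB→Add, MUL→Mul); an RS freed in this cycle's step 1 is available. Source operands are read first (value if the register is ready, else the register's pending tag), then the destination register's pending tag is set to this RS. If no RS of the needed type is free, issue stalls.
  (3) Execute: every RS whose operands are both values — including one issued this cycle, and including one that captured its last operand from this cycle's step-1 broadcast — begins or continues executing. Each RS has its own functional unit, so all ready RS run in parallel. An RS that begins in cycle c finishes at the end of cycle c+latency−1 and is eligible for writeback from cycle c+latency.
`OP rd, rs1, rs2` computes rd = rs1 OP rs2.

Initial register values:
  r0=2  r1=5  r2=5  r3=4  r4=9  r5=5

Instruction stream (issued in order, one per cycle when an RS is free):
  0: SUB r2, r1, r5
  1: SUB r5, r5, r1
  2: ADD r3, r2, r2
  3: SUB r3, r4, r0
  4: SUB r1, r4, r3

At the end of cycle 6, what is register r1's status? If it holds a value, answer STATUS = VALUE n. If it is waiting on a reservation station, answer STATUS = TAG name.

STATUS = TAG Add1

cycle 1: issue SUB r2<-Add1 // r0:2,r1:5,r2:Add1,r3:4,r4:9,r5:5
cycle 2: issue SUB r5<-Add2 // r0:2,r1:5,r2:Add1,r3:4,r4:9,r5:Add2
cycle 3: CDB Add1=0; issue ADD r3<-Add1 // r0:2,r1:5,r2:0,r3:Add1,r4:9,r5:Add2
cycle 4: CDB Add2=0; issue SUB r3<-Add2 // r0:2,r1:5,r2:0,r3:Add2,r4:9,r5:0
cycle 5: CDB Add1=0; issue SUB r1<-Add1 // r0:2,r1:Add1,r2:0,r3:Add2,r4:9,r5:0
cycle 6: CDB Add2=7 // r0:2,r1:Add1,r2:0,r3:7,r4:9,r5:0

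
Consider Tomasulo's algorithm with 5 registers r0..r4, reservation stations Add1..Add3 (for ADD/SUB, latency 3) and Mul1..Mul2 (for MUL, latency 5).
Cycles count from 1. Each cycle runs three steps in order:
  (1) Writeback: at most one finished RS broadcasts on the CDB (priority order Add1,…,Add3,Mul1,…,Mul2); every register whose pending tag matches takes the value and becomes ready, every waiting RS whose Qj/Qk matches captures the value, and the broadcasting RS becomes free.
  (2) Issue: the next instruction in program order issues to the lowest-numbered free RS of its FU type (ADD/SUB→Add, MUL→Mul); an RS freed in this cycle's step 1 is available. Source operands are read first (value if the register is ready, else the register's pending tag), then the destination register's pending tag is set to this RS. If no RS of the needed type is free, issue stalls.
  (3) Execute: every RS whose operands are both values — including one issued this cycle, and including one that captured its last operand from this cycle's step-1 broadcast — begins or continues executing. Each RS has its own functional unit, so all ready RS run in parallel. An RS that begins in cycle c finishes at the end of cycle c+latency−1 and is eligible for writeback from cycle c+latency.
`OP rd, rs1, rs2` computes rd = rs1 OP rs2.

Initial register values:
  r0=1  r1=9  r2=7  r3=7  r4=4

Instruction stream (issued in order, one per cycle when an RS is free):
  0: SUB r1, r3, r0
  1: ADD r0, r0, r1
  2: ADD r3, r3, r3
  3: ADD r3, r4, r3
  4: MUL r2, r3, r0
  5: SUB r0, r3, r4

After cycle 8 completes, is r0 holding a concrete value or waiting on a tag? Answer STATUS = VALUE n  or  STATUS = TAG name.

STATUS = TAG Add3

cycle 1: issue SUB r1<-Add1 // r0:1,r1:Add1,r2:7,r3:7,r4:4
cycle 2: issue ADD r0<-Add2 // r0:Add2,r1:Add1,r2:7,r3:7,r4:4
cycle 3: issue ADD r3<-Add3 // r0:Add2,r1:Add1,r2:7,r3:Add3,r4:4
cycle 4: CDB Add1=6; issue ADD r3<-Add1 // r0:Add2,r1:6,r2:7,r3:Add1,r4:4
cycle 5: issue MUL r2<-Mul1 // r0:Add2,r1:6,r2:Mul1,r3:Add1,r4:4
cycle 6: CDB Add3=14; issue SUB r0<-Add3 // r0:Add3,r1:6,r2:Mul1,r3:Add1,r4:4
cycle 7: CDB Add2=7 // r0:Add3,r1:6,r2:Mul1,r3:Add1,r4:4
cycle 8: - // r0:Add3,r1:6,r2:Mul1,r3:Add1,r4:4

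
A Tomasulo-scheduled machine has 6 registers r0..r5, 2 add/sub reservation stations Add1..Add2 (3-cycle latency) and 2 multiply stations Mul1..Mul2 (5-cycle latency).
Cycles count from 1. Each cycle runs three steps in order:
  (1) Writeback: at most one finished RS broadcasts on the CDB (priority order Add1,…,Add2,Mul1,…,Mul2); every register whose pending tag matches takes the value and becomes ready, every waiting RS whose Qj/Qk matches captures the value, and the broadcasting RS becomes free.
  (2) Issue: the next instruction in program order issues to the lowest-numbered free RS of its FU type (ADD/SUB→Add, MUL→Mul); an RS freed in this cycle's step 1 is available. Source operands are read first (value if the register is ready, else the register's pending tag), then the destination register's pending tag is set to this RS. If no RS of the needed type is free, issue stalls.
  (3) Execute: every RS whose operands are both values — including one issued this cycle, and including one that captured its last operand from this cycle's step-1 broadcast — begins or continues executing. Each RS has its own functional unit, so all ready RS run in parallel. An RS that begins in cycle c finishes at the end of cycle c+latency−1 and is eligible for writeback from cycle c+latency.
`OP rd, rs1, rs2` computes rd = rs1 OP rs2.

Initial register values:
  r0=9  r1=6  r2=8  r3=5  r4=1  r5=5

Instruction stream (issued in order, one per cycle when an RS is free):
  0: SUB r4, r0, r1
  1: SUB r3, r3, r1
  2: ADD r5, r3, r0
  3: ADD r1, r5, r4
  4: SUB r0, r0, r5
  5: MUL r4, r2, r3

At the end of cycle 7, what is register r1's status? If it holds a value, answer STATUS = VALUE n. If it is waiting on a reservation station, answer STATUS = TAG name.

STATUS = TAG Add2

cycle 1: issue SUB r4<-Add1 // r0:9,r1:6,r2:8,r3:5,r4:Add1,r5:5
cycle 2: issue SUB r3<-Add2 // r0:9,r1:6,r2:8,r3:Add2,r4:Add1,r5:5
cycle 3: stall // r0:9,r1:6,r2:8,r3:Add2,r4:Add1,r5:5
cycle 4: CDB Add1=3; issue ADD r5<-Add1 // r0:9,r1:6,r2:8,r3:Add2,r4:3,r5:Add1
cycle 5: CDB Add2=-1; issue ADD r1<-Add2 // r0:9,r1:Add2,r2:8,r3:-1,r4:3,r5:Add1
cycle 6: stall // r0:9,r1:Add2,r2:8,r3:-1,r4:3,r5:Add1
cycle 7: stall // r0:9,r1:Add2,r2:8,r3:-1,r4:3,r5:Add1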